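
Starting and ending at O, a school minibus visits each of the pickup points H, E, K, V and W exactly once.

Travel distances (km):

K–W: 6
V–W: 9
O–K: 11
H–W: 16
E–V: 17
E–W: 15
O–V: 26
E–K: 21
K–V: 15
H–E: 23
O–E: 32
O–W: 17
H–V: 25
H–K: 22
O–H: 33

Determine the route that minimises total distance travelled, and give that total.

99 km — the shortest possible round trip.

O-H-E-K-V-W-O: 33+23+21+15+9+17 = 118
O-H-E-K-W-V-O: 33+23+21+6+9+26 = 118
O-H-E-V-K-W-O: 33+23+17+15+6+17 = 111
O-H-E-V-W-K-O: 33+23+17+9+6+11 = 99
O-H-E-W-K-V-O: 33+23+15+6+15+26 = 118
O-H-E-W-V-K-O: 33+23+15+9+15+11 = 106
O-H-K-E-V-W-O: 33+22+21+17+9+17 = 119
O-H-K-E-W-V-O: 33+22+21+15+9+26 = 126
O-H-K-V-E-W-O: 33+22+15+17+15+17 = 119
O-H-K-V-W-E-O: 33+22+15+9+15+32 = 126
O-H-K-W-E-V-O: 33+22+6+15+17+26 = 119
O-H-K-W-V-E-O: 33+22+6+9+17+32 = 119
O-H-V-E-K-W-O: 33+25+17+21+6+17 = 119
O-H-V-E-W-K-O: 33+25+17+15+6+11 = 107
… (46 more)
The minimum is 99.
One optimal route: O → H → E → V → W → K → O (or its reverse).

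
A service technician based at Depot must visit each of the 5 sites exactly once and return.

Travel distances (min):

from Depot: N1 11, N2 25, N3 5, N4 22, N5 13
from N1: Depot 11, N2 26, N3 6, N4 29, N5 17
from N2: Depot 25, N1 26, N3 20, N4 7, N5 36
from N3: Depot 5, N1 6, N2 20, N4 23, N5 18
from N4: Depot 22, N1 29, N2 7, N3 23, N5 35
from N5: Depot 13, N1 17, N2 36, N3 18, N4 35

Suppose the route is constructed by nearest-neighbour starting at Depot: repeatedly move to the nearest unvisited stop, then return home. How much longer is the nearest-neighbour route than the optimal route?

Depot: N3=5, N1=11, N5=13, N4=22, N2=25 ⇒ N3
N3: N1=6, N5=18, N2=20, N4=23 ⇒ N1
N1: N5=17, N2=26, N4=29 ⇒ N5
N5: N4=35, N2=36 ⇒ N4
N4: N2=7 ⇒ N2
NN route Depot → N3 → N1 → N5 → N4 → N2 → Depot costs 95.
Optimal: Depot → N4 → N2 → N3 → N1 → N5 → Depot costs 85 (by enumerating all 60 distinct tours).
Excess = 95 − 85 = 10.

10 min longer than the optimal tour.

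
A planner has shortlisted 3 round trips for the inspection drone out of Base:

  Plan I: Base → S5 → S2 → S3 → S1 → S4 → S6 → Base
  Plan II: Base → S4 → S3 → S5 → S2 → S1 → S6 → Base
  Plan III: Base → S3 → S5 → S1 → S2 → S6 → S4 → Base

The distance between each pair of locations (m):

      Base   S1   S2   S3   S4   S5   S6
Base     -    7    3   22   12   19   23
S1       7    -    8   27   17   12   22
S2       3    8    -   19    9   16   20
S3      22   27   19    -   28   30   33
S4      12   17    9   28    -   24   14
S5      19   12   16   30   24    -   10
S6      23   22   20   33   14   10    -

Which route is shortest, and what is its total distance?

Shortest is Plan III, total 118 m.

Plan I: 19 + 16 + 19 + 27 + 17 + 14 + 23 = 135
Plan II: 12 + 28 + 30 + 16 + 8 + 22 + 23 = 139
Plan III: 22 + 30 + 12 + 8 + 20 + 14 + 12 = 118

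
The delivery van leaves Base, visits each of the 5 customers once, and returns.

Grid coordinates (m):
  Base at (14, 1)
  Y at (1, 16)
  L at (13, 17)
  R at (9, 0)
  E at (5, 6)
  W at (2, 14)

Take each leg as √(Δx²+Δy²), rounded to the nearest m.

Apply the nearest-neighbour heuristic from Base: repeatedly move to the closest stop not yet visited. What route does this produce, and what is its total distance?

Nearest-neighbour total = 51 m; route Base → R → E → W → Y → L → Base.

From Base: distances to unvisited — R=5, E=10, L=16, W=18, Y=20. Nearest is R (5).
From R: distances to unvisited — E=7, W=16, L=17, Y=18. Nearest is E (7).
From E: distances to unvisited — W=9, Y=11, L=14. Nearest is W (9).
From W: distances to unvisited — Y=2, L=11. Nearest is Y (2).
From Y: distances to unvisited — L=12. Nearest is L (12).
Return L→Base: 16.
Total = 5 + 7 + 9 + 2 + 12 + 16 = 51.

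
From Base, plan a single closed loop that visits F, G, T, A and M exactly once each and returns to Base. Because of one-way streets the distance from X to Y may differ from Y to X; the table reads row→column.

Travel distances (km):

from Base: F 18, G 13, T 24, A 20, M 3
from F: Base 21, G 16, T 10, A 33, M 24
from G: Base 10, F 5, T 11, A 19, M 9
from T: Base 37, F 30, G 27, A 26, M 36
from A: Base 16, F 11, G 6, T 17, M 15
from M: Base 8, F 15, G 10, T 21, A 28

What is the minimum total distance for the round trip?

70 km — the shortest possible round trip.

Base-F-G-T-A-M-Base: 18+16+11+26+15+8 = 94
Base-F-G-T-M-A-Base: 18+16+11+36+28+16 = 125
Base-F-G-A-T-M-Base: 18+16+19+17+36+8 = 114
Base-F-G-A-M-T-Base: 18+16+19+15+21+37 = 126
Base-F-G-M-T-A-Base: 18+16+9+21+26+16 = 106
Base-F-G-M-A-T-Base: 18+16+9+28+17+37 = 125
Base-F-T-G-A-M-Base: 18+10+27+19+15+8 = 97
Base-F-T-G-M-A-Base: 18+10+27+9+28+16 = 108
Base-F-T-A-G-M-Base: 18+10+26+6+9+8 = 77
Base-F-T-A-M-G-Base: 18+10+26+15+10+10 = 89
Base-F-T-M-G-A-Base: 18+10+36+10+19+16 = 109
Base-F-T-M-A-G-Base: 18+10+36+28+6+10 = 108
Base-F-A-G-T-M-Base: 18+33+6+11+36+8 = 112
Base-F-A-G-M-T-Base: 18+33+6+9+21+37 = 124
… (106 more)
Base-M-F-T-A-G-Base: 3+15+10+26+6+10 = 70  ← best
The minimum is 70.
One optimal route: Base → M → F → T → A → G → Base.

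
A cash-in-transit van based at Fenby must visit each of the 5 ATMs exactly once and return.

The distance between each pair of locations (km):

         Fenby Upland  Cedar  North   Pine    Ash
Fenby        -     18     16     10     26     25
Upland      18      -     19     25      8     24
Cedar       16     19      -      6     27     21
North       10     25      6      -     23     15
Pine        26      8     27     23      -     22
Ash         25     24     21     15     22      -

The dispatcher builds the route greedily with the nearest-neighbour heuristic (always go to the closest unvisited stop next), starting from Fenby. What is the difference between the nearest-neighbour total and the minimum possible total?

5 km longer than the optimal tour.

Fenby: North=10, Cedar=16, Upland=18, Ash=25, Pine=26 ⇒ North
North: Cedar=6, Ash=15, Pine=23, Upland=25 ⇒ Cedar
Cedar: Upland=19, Ash=21, Pine=27 ⇒ Upland
Upland: Pine=8, Ash=24 ⇒ Pine
Pine: Ash=22 ⇒ Ash
NN route Fenby → North → Cedar → Upland → Pine → Ash → Fenby costs 90.
Optimal: Fenby → Upland → Pine → Ash → Cedar → North → Fenby costs 85 (by enumerating all 60 distinct tours).
Excess = 90 − 85 = 5.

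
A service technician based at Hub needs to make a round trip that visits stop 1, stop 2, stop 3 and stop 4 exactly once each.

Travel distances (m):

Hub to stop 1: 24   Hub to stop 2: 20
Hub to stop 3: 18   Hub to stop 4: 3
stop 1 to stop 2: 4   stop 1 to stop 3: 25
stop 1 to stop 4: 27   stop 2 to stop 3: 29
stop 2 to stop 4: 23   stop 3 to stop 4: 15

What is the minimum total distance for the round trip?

Hub→stop 1→stop 2→stop 3→stop 4→Hub: 24+4+29+15+3 = 75
Hub→stop 1→stop 2→stop 4→stop 3→Hub: 24+4+23+15+18 = 84
Hub→stop 1→stop 3→stop 2→stop 4→Hub: 24+25+29+23+3 = 104
Hub→stop 1→stop 3→stop 4→stop 2→Hub: 24+25+15+23+20 = 107
Hub→stop 1→stop 4→stop 2→stop 3→Hub: 24+27+23+29+18 = 121
Hub→stop 1→stop 4→stop 3→stop 2→Hub: 24+27+15+29+20 = 115
Hub→stop 2→stop 1→stop 3→stop 4→Hub: 20+4+25+15+3 = 67
Hub→stop 2→stop 1→stop 4→stop 3→Hub: 20+4+27+15+18 = 84
Hub→stop 2→stop 3→stop 1→stop 4→Hub: 20+29+25+27+3 = 104
Hub→stop 2→stop 4→stop 1→stop 3→Hub: 20+23+27+25+18 = 113
Hub→stop 3→stop 1→stop 2→stop 4→Hub: 18+25+4+23+3 = 73
Hub→stop 3→stop 2→stop 1→stop 4→Hub: 18+29+4+27+3 = 81
The minimum is 67.
One optimal route: Hub → stop 2 → stop 1 → stop 3 → stop 4 → Hub (or its reverse).

Shortest round trip = 67 m.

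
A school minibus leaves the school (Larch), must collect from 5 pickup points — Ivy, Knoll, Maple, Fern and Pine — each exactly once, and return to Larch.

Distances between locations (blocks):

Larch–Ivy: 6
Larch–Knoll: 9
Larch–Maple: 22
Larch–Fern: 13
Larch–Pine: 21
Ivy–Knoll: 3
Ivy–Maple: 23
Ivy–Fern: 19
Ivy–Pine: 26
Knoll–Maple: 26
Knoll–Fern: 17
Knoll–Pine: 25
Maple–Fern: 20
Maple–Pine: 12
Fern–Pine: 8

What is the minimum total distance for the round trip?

68 blocks — the shortest possible round trip.

Larch → Ivy → Knoll → Maple → Fern → Pine → Larch: 6+3+26+20+8+21 = 84
Larch → Ivy → Knoll → Maple → Pine → Fern → Larch: 6+3+26+12+8+13 = 68
Larch → Ivy → Knoll → Fern → Maple → Pine → Larch: 6+3+17+20+12+21 = 79
Larch → Ivy → Knoll → Fern → Pine → Maple → Larch: 6+3+17+8+12+22 = 68
Larch → Ivy → Knoll → Pine → Maple → Fern → Larch: 6+3+25+12+20+13 = 79
Larch → Ivy → Knoll → Pine → Fern → Maple → Larch: 6+3+25+8+20+22 = 84
Larch → Ivy → Maple → Knoll → Fern → Pine → Larch: 6+23+26+17+8+21 = 101
Larch → Ivy → Maple → Knoll → Pine → Fern → Larch: 6+23+26+25+8+13 = 101
Larch → Ivy → Maple → Fern → Knoll → Pine → Larch: 6+23+20+17+25+21 = 112
Larch → Ivy → Maple → Fern → Pine → Knoll → Larch: 6+23+20+8+25+9 = 91
Larch → Ivy → Maple → Pine → Knoll → Fern → Larch: 6+23+12+25+17+13 = 96
Larch → Ivy → Maple → Pine → Fern → Knoll → Larch: 6+23+12+8+17+9 = 75
Larch → Ivy → Fern → Knoll → Maple → Pine → Larch: 6+19+17+26+12+21 = 101
Larch → Ivy → Fern → Knoll → Pine → Maple → Larch: 6+19+17+25+12+22 = 101
… (46 more)
The minimum is 68.
One optimal route: Larch → Ivy → Knoll → Maple → Pine → Fern → Larch (or its reverse).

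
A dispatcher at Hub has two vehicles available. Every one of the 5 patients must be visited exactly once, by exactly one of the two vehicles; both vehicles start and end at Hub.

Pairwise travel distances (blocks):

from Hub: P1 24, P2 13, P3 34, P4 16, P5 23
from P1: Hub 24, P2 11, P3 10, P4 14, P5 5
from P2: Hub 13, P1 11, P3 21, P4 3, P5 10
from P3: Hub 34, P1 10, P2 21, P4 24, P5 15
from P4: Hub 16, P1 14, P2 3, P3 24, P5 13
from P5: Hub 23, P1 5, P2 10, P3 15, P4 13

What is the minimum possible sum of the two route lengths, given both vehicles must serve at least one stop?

There are 2^4 − 1 = 15 ways to divide the 5 stops into two non-empty groups. For each, the best each vehicle can do is its own shortest tour through its group:
  {P1} + {P2, P3, P4, P5}: 48 + 78 = 126
  {P2} + {P1, P3, P4, P5}: 26 + 78 = 104
  {P1, P2} + {P3, P4, P5}: 48 + 78 = 126
  {P3} + {P1, P2, P4, P5}: 68 + 58 = 126
  {P1, P3} + {P2, P4, P5}: 68 + 52 = 120
  {P2, P3} + {P1, P4, P5}: 68 + 58 = 126
  … (15 splits in total)
Best: vehicle 1 Hub → P2 → Hub = 26; vehicle 2 Hub → P1 → P3 → P5 → P4 → Hub = 78; combined 104.

Minimum combined distance: 104 blocks.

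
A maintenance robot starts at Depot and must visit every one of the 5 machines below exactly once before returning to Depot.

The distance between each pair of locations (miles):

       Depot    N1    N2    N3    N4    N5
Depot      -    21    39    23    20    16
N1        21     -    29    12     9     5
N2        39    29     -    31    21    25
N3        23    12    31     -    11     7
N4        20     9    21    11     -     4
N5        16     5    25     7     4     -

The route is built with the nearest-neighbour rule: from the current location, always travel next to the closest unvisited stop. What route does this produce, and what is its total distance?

Depot → [N5:16 / N4:20 / N1:21 / N3:23 / N2:39] → N5 (16)
N5 → [N4:4 / N1:5 / N3:7 / N2:25] → N4 (4)
N4 → [N1:9 / N3:11 / N2:21] → N1 (9)
N1 → [N3:12 / N2:29] → N3 (12)
N3 → [N2:31] → N2 (31)
Return N2→Depot: 39.
Total = 16 + 4 + 9 + 12 + 31 + 39 = 111.

Nearest-neighbour total = 111 miles; route Depot → N5 → N4 → N1 → N3 → N2 → Depot.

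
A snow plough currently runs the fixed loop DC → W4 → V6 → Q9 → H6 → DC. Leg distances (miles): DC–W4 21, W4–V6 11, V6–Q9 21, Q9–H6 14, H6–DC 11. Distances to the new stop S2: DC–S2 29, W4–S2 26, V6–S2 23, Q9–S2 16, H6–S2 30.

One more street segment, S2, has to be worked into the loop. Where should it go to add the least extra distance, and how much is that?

Insertion cost between consecutive stops i–j is d(i,S2) + d(S2,j) − d(i,j):
  between DC and W4: 29 + 26 − 21 = 34
  between W4 and V6: 26 + 23 − 11 = 38
  between V6 and Q9: 23 + 16 − 21 = 18
  between Q9 and H6: 16 + 30 − 14 = 32
  between H6 and DC: 30 + 29 − 11 = 48
Cheapest insertion is between V6 and Q9, adding 18.
New total = 78 + 18 = 96.

+18 miles — insert S2 between V6 and Q9.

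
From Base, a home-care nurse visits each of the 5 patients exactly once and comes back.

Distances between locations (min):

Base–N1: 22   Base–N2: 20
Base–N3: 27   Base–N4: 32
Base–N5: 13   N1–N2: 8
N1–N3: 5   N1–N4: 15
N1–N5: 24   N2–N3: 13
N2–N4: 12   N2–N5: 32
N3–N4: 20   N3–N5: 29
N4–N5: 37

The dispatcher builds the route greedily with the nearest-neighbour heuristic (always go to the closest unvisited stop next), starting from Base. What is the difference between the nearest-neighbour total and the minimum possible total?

5 min longer than the optimal tour.

From Base: N5=13, N2=20, N1=22, N3=27, N4=32 → choose N5 (13).
From N5: N1=24, N3=29, N2=32, N4=37 → choose N1 (24).
From N1: N3=5, N2=8, N4=15 → choose N3 (5).
From N3: N2=13, N4=20 → choose N2 (13).
From N2: N4=12 → choose N4 (12).
NN route Base → N5 → N1 → N3 → N2 → N4 → Base costs 99.
Optimal: Base → N2 → N4 → N1 → N3 → N5 → Base costs 94 (by enumerating all 60 distinct tours).
Excess = 99 − 94 = 5.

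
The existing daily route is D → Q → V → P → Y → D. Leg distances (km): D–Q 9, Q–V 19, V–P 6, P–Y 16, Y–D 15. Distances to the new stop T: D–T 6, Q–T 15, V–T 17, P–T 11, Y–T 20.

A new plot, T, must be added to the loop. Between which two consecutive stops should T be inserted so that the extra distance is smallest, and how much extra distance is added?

Insertion cost between consecutive stops i–j is d(i,T) + d(T,j) − d(i,j):
  between D and Q: 6 + 15 − 9 = 12
  between Q and V: 15 + 17 − 19 = 13
  between V and P: 17 + 11 − 6 = 22
  between P and Y: 11 + 20 − 16 = 15
  between Y and D: 20 + 6 − 15 = 11
Cheapest insertion is between Y and D, adding 11.
New total = 65 + 11 = 76.

Minimum extra distance: 11 km, inserting T between Y and D.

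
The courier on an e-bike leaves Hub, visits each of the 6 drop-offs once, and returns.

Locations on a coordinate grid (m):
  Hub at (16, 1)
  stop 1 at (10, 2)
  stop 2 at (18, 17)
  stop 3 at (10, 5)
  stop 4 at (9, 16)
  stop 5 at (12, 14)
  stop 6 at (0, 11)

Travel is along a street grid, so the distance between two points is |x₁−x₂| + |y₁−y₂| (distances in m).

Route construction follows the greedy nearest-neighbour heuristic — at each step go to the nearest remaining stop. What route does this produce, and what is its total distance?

Hub → [stop 1:7 / stop 3:10 / stop 5:17 / stop 2:18 / stop 4:22 / stop 6:26] → stop 1 (7)
stop 1 → [stop 3:3 / stop 5:14 / stop 4:15 / stop 6:19 / stop 2:23] → stop 3 (3)
stop 3 → [stop 5:11 / stop 4:12 / stop 6:16 / stop 2:20] → stop 5 (11)
stop 5 → [stop 4:5 / stop 2:9 / stop 6:15] → stop 4 (5)
stop 4 → [stop 2:10 / stop 6:14] → stop 2 (10)
stop 2 → [stop 6:24] → stop 6 (24)
Return stop 6→Hub: 26.
Total = 7 + 3 + 11 + 5 + 10 + 24 + 26 = 86.

86 m along Hub → stop 1 → stop 3 → stop 5 → stop 4 → stop 2 → stop 6 → Hub.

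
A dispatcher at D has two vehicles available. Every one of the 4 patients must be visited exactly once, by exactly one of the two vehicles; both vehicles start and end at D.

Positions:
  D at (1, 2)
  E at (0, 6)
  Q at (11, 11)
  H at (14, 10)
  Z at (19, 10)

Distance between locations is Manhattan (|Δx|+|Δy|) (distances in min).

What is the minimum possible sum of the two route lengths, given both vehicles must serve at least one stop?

There are 2^3 − 1 = 7 ways to divide the 4 stops into two non-empty groups. For each, the best each vehicle can do is its own shortest tour through its group:
  {E} + {Q, H, Z}: 10 + 54 = 64
  {Q} + {E, H, Z}: 38 + 54 = 92
  {E, Q} + {H, Z}: 40 + 52 = 92
  {H} + {E, Q, Z}: 42 + 56 = 98
  {E, H} + {Q, Z}: 44 + 54 = 98
  {Q, H} + {E, Z}: 44 + 54 = 98
  … (7 splits in total)
Best: vehicle 1 D → E → D = 10; vehicle 2 D → Q → H → Z → D = 54; combined 64.

Minimum combined distance: 64 min.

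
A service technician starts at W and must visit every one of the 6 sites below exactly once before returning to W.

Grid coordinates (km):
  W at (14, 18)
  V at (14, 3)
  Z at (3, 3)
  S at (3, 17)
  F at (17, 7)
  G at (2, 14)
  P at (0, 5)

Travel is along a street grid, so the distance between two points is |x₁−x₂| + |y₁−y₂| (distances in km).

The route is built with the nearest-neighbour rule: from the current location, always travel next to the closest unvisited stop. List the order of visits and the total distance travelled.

Nearest-neighbour total = 64 km; route W → S → G → P → Z → V → F → W.

W → [S:12 / F:14 / V:15 / G:16 / Z:26 / P:27] → S (12)
S → [G:4 / Z:14 / P:15 / F:24 / V:25] → G (4)
G → [P:11 / Z:12 / F:22 / V:23] → P (11)
P → [Z:5 / V:16 / F:19] → Z (5)
Z → [V:11 / F:18] → V (11)
V → [F:7] → F (7)
Return F→W: 14.
Total = 12 + 4 + 11 + 5 + 11 + 7 + 14 = 64.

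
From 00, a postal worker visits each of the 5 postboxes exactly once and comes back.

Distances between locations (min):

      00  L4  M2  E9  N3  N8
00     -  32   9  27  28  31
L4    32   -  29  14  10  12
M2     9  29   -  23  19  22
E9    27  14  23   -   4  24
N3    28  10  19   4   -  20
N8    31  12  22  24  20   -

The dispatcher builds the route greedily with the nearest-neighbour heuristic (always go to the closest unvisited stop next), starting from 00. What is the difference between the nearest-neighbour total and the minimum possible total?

The nearest-neighbour route is 5 min longer than optimal.

From 00: M2=9, E9=27, N3=28, N8=31, L4=32 → choose M2 (9).
From M2: N3=19, N8=22, E9=23, L4=29 → choose N3 (19).
From N3: E9=4, L4=10, N8=20 → choose E9 (4).
From E9: L4=14, N8=24 → choose L4 (14).
From L4: N8=12 → choose N8 (12).
NN route 00 → M2 → N3 → E9 → L4 → N8 → 00 costs 89.
Optimal: 00 → M2 → N8 → L4 → N3 → E9 → 00 costs 84 (by enumerating all 60 distinct tours).
Excess = 89 − 84 = 5.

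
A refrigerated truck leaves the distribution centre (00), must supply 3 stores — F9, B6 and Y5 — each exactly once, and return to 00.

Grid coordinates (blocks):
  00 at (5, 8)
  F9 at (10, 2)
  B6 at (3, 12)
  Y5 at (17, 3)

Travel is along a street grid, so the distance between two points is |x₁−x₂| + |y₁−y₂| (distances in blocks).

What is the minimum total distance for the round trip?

Shortest round trip = 48 blocks.

00 → F9 → B6 → Y5 → 00: 11+17+23+17 = 68
00 → F9 → Y5 → B6 → 00: 11+8+23+6 = 48
00 → B6 → F9 → Y5 → 00: 6+17+8+17 = 48
The minimum is 48.
One optimal route: 00 → F9 → Y5 → B6 → 00 (or its reverse).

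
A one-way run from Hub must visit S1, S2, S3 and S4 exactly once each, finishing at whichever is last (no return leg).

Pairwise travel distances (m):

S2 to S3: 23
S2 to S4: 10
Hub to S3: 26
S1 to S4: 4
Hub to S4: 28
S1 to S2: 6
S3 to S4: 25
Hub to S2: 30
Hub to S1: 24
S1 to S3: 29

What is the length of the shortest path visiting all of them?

Minimum one-way distance = 59 m.

There are 4! = 24 possible orderings.
Hub - S1 - S2 - S3 - S4: 24+6+23+25 = 78
Hub - S1 - S2 - S4 - S3: 24+6+10+25 = 65
Hub - S1 - S3 - S2 - S4: 24+29+23+10 = 86
Hub - S1 - S3 - S4 - S2: 24+29+25+10 = 88
Hub - S1 - S4 - S2 - S3: 24+4+10+23 = 61
Hub - S1 - S4 - S3 - S2: 24+4+25+23 = 76
Hub - S2 - S1 - S3 - S4: 30+6+29+25 = 90
Hub - S2 - S1 - S4 - S3: 30+6+4+25 = 65
Hub - S2 - S3 - S1 - S4: 30+23+29+4 = 86
Hub - S2 - S3 - S4 - S1: 30+23+25+4 = 82
Hub - S2 - S4 - S1 - S3: 30+10+4+29 = 73
Hub - S2 - S4 - S3 - S1: 30+10+25+29 = 94
Hub - S3 - S1 - S2 - S4: 26+29+6+10 = 71
Hub - S3 - S1 - S4 - S2: 26+29+4+10 = 69
… (10 more)
Hub - S3 - S2 - S1 - S4: 26+23+6+4 = 59  ← best
The minimum is 59.
One shortest path: Hub → S3 → S2 → S1 → S4.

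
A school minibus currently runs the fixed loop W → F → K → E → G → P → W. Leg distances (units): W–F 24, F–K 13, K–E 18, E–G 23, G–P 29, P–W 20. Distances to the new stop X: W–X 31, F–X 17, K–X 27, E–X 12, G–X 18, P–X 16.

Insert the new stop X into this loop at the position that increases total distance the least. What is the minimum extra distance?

Insertion cost between consecutive stops i–j is d(i,X) + d(X,j) − d(i,j):
  between W and F: 31 + 17 − 24 = 24
  between F and K: 17 + 27 − 13 = 31
  between K and E: 27 + 12 − 18 = 21
  between E and G: 12 + 18 − 23 = 7
  between G and P: 18 + 16 − 29 = 5
  between P and W: 16 + 31 − 20 = 27
Cheapest insertion is between G and P, adding 5.
New total = 127 + 5 = 132.

+5 — insert X between G and P.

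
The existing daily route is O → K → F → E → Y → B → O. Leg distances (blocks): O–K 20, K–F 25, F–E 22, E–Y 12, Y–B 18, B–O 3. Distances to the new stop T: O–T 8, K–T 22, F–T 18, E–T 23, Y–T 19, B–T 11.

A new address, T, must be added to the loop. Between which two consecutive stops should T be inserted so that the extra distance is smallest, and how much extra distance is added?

+10 blocks — insert T between O and K.

Insertion cost between consecutive stops i–j is d(i,T) + d(T,j) − d(i,j):
  between O and K: 8 + 22 − 20 = 10
  between K and F: 22 + 18 − 25 = 15
  between F and E: 18 + 23 − 22 = 19
  between E and Y: 23 + 19 − 12 = 30
  between Y and B: 19 + 11 − 18 = 12
  between B and O: 11 + 8 − 3 = 16
Cheapest insertion is between O and K, adding 10.
New total = 100 + 10 = 110.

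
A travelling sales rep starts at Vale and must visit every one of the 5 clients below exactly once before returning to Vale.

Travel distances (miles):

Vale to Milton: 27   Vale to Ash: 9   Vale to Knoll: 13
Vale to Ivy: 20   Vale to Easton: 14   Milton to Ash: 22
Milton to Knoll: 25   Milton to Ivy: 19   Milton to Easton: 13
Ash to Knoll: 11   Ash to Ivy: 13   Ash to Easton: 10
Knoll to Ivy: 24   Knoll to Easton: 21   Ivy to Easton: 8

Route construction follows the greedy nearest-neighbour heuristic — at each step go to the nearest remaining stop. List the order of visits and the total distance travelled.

Vale → [Ash:9 / Knoll:13 / Easton:14 / Ivy:20 / Milton:27] → Ash (9)
Ash → [Easton:10 / Knoll:11 / Ivy:13 / Milton:22] → Easton (10)
Easton → [Ivy:8 / Milton:13 / Knoll:21] → Ivy (8)
Ivy → [Milton:19 / Knoll:24] → Milton (19)
Milton → [Knoll:25] → Knoll (25)
Return Knoll→Vale: 13.
Total = 9 + 10 + 8 + 19 + 25 + 13 = 84.

Total distance 84 miles via the nearest-neighbour route Vale → Ash → Easton → Ivy → Milton → Knoll → Vale.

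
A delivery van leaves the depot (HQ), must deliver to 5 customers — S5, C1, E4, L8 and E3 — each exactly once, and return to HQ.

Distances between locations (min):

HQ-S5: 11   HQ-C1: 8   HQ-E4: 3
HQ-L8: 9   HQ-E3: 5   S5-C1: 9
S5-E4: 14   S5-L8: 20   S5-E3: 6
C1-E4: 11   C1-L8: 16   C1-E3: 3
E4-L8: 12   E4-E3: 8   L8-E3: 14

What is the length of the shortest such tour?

There are 60 distinct closed tours to check (reversals are equivalent).
HQ → S5 → C1 → E4 → L8 → E3 → HQ: 11+9+11+12+14+5 = 62
HQ → S5 → C1 → E4 → E3 → L8 → HQ: 11+9+11+8+14+9 = 62
HQ → S5 → C1 → L8 → E4 → E3 → HQ: 11+9+16+12+8+5 = 61
HQ → S5 → C1 → L8 → E3 → E4 → HQ: 11+9+16+14+8+3 = 61
HQ → S5 → C1 → E3 → E4 → L8 → HQ: 11+9+3+8+12+9 = 52
HQ → S5 → C1 → E3 → L8 → E4 → HQ: 11+9+3+14+12+3 = 52
HQ → S5 → E4 → C1 → L8 → E3 → HQ: 11+14+11+16+14+5 = 71
HQ → S5 → E4 → C1 → E3 → L8 → HQ: 11+14+11+3+14+9 = 62
HQ → S5 → E4 → L8 → C1 → E3 → HQ: 11+14+12+16+3+5 = 61
HQ → S5 → E4 → L8 → E3 → C1 → HQ: 11+14+12+14+3+8 = 62
HQ → S5 → E4 → E3 → C1 → L8 → HQ: 11+14+8+3+16+9 = 61
HQ → S5 → E4 → E3 → L8 → C1 → HQ: 11+14+8+14+16+8 = 71
HQ → S5 → L8 → C1 → E4 → E3 → HQ: 11+20+16+11+8+5 = 71
HQ → S5 → L8 → C1 → E3 → E4 → HQ: 11+20+16+3+8+3 = 61
… (46 more)
HQ → S5 → E3 → C1 → L8 → E4 → HQ: 11+6+3+16+12+3 = 51  ← best
The minimum is 51.
One optimal route: HQ → S5 → E3 → C1 → L8 → E4 → HQ (or its reverse).

51 min — the shortest possible round trip.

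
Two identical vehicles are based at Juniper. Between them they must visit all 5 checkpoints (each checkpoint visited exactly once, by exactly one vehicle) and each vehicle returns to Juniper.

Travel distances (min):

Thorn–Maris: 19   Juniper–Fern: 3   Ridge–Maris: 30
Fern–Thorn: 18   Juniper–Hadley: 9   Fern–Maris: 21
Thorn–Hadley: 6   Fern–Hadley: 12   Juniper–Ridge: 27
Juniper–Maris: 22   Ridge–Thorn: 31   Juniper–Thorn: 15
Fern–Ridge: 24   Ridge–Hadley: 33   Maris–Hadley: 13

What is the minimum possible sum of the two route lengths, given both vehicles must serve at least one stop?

Check every non-empty split of the stops between the two vehicles; for each half take its own optimal tour:
  {Fern} + {Ridge, Thorn, Maris, Hadley}: 6 + 91 = 97
  {Ridge} + {Fern, Thorn, Maris, Hadley}: 54 + 58 = 112
  {Fern, Ridge} + {Thorn, Maris, Hadley}: 54 + 56 = 110
  {Thorn} + {Fern, Ridge, Maris, Hadley}: 30 + 79 = 109
  {Fern, Thorn} + {Ridge, Maris, Hadley}: 36 + 79 = 115
  {Ridge, Thorn} + {Fern, Maris, Hadley}: 73 + 46 = 119
  … (15 splits in total)
Best: vehicle 1 Juniper → Fern → Juniper = 6; vehicle 2 Juniper → Ridge → Maris → Thorn → Hadley → Juniper = 91; combined 97.

97 min — the smallest possible combined total.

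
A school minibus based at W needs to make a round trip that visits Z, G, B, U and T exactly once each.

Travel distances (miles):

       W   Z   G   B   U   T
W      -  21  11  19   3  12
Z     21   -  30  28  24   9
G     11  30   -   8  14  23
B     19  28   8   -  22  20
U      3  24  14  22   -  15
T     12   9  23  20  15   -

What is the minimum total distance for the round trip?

There are 60 distinct closed tours to check (reversals are equivalent).
W→Z→G→B→U→T→W: 21+30+8+22+15+12 = 108
W→Z→G→B→T→U→W: 21+30+8+20+15+3 = 97
W→Z→G→U→B→T→W: 21+30+14+22+20+12 = 119
W→Z→G→U→T→B→W: 21+30+14+15+20+19 = 119
W→Z→G→T→B→U→W: 21+30+23+20+22+3 = 119
W→Z→G→T→U→B→W: 21+30+23+15+22+19 = 130
W→Z→B→G→U→T→W: 21+28+8+14+15+12 = 98
W→Z→B→G→T→U→W: 21+28+8+23+15+3 = 98
W→Z→B→U→G→T→W: 21+28+22+14+23+12 = 120
W→Z→B→U→T→G→W: 21+28+22+15+23+11 = 120
W→Z→B→T→G→U→W: 21+28+20+23+14+3 = 109
W→Z→B→T→U→G→W: 21+28+20+15+14+11 = 109
W→Z→U→G→B→T→W: 21+24+14+8+20+12 = 99
W→Z→U→G→T→B→W: 21+24+14+23+20+19 = 121
… (46 more)
W→G→B→Z→T→U→W: 11+8+28+9+15+3 = 74  ← best
The minimum is 74.
One optimal route: W → G → B → Z → T → U → W (or its reverse).

Minimum total distance: 74 miles.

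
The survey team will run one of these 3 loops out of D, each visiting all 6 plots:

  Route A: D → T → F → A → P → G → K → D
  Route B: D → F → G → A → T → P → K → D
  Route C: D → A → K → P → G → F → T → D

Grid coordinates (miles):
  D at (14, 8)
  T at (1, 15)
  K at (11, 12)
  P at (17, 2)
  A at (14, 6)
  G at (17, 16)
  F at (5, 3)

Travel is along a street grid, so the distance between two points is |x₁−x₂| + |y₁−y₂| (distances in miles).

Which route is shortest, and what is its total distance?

Route A: 20 + 16 + 12 + 7 + 14 + 10 + 7 = 86
Route B: 14 + 25 + 13 + 22 + 29 + 16 + 7 = 126
Route C: 2 + 9 + 16 + 14 + 25 + 16 + 20 = 102

Shortest is Route A, total 86 miles.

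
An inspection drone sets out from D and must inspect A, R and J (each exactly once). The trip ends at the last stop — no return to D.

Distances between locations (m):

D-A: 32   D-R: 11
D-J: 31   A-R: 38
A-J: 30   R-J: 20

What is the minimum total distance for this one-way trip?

Shortest open route: 61 m.

There are 3! = 6 possible orderings.
D → A → R → J: 32+38+20 = 90
D → A → J → R: 32+30+20 = 82
D → R → A → J: 11+38+30 = 79
D → R → J → A: 11+20+30 = 61
D → J → A → R: 31+30+38 = 99
D → J → R → A: 31+20+38 = 89
The minimum is 61.
One shortest path: D → R → J → A.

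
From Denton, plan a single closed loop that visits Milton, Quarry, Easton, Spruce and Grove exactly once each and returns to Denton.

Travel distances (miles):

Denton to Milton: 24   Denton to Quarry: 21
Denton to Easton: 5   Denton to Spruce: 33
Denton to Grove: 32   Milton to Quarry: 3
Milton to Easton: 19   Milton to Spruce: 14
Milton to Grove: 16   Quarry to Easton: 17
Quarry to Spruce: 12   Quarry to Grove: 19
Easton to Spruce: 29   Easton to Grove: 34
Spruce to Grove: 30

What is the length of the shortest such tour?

Denton → Milton → Quarry → Easton → Spruce → Grove → Denton: 24+3+17+29+30+32 = 135
Denton → Milton → Quarry → Easton → Grove → Spruce → Denton: 24+3+17+34+30+33 = 141
Denton → Milton → Quarry → Spruce → Easton → Grove → Denton: 24+3+12+29+34+32 = 134
Denton → Milton → Quarry → Spruce → Grove → Easton → Denton: 24+3+12+30+34+5 = 108
Denton → Milton → Quarry → Grove → Easton → Spruce → Denton: 24+3+19+34+29+33 = 142
Denton → Milton → Quarry → Grove → Spruce → Easton → Denton: 24+3+19+30+29+5 = 110
Denton → Milton → Easton → Quarry → Spruce → Grove → Denton: 24+19+17+12+30+32 = 134
Denton → Milton → Easton → Quarry → Grove → Spruce → Denton: 24+19+17+19+30+33 = 142
Denton → Milton → Easton → Spruce → Quarry → Grove → Denton: 24+19+29+12+19+32 = 135
Denton → Milton → Easton → Spruce → Grove → Quarry → Denton: 24+19+29+30+19+21 = 142
Denton → Milton → Easton → Grove → Quarry → Spruce → Denton: 24+19+34+19+12+33 = 141
Denton → Milton → Easton → Grove → Spruce → Quarry → Denton: 24+19+34+30+12+21 = 140
Denton → Milton → Spruce → Quarry → Easton → Grove → Denton: 24+14+12+17+34+32 = 133
Denton → Milton → Spruce → Quarry → Grove → Easton → Denton: 24+14+12+19+34+5 = 108
… (46 more)
Denton → Easton → Quarry → Spruce → Milton → Grove → Denton: 5+17+12+14+16+32 = 96  ← best
The minimum is 96.
One optimal route: Denton → Easton → Quarry → Spruce → Milton → Grove → Denton (or its reverse).

Minimum total distance: 96 miles.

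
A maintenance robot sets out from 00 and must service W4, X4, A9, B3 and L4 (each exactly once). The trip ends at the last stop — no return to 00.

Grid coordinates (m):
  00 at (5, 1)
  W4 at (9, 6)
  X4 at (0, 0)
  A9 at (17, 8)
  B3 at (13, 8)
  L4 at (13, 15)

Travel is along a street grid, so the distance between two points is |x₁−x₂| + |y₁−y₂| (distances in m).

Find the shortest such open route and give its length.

There are 5! = 120 possible orderings.
00 → W4 → X4 → A9 → B3 → L4: 9+15+25+4+7 = 60
00 → W4 → X4 → A9 → L4 → B3: 9+15+25+11+7 = 67
00 → W4 → X4 → B3 → A9 → L4: 9+15+21+4+11 = 60
00 → W4 → X4 → B3 → L4 → A9: 9+15+21+7+11 = 63
00 → W4 → X4 → L4 → A9 → B3: 9+15+28+11+4 = 67
00 → W4 → X4 → L4 → B3 → A9: 9+15+28+7+4 = 63
00 → W4 → A9 → X4 → B3 → L4: 9+10+25+21+7 = 72
00 → W4 → A9 → X4 → L4 → B3: 9+10+25+28+7 = 79
00 → W4 → A9 → B3 → X4 → L4: 9+10+4+21+28 = 72
00 → W4 → A9 → B3 → L4 → X4: 9+10+4+7+28 = 58
00 → W4 → A9 → L4 → X4 → B3: 9+10+11+28+21 = 79
00 → W4 → A9 → L4 → B3 → X4: 9+10+11+7+21 = 58
00 → W4 → B3 → X4 → A9 → L4: 9+6+21+25+11 = 72
00 → W4 → B3 → X4 → L4 → A9: 9+6+21+28+11 = 75
… (106 more)
00 → X4 → W4 → A9 → B3 → L4: 6+15+10+4+7 = 42  ← best
The minimum is 42.
One shortest path: 00 → X4 → W4 → A9 → B3 → L4.

Minimum one-way distance = 42 m.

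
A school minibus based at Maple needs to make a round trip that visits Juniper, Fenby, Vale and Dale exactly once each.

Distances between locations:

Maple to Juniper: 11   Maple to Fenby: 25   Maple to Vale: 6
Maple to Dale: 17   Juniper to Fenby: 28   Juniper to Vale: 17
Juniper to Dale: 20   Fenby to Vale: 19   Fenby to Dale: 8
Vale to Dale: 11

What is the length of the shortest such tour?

64 — the shortest possible round trip.

Maple → Juniper → Fenby → Vale → Dale → Maple: 11+28+19+11+17 = 86
Maple → Juniper → Fenby → Dale → Vale → Maple: 11+28+8+11+6 = 64
Maple → Juniper → Vale → Fenby → Dale → Maple: 11+17+19+8+17 = 72
Maple → Juniper → Vale → Dale → Fenby → Maple: 11+17+11+8+25 = 72
Maple → Juniper → Dale → Fenby → Vale → Maple: 11+20+8+19+6 = 64
Maple → Juniper → Dale → Vale → Fenby → Maple: 11+20+11+19+25 = 86
Maple → Fenby → Juniper → Vale → Dale → Maple: 25+28+17+11+17 = 98
Maple → Fenby → Juniper → Dale → Vale → Maple: 25+28+20+11+6 = 90
Maple → Fenby → Vale → Juniper → Dale → Maple: 25+19+17+20+17 = 98
Maple → Fenby → Dale → Juniper → Vale → Maple: 25+8+20+17+6 = 76
Maple → Vale → Juniper → Fenby → Dale → Maple: 6+17+28+8+17 = 76
Maple → Vale → Fenby → Juniper → Dale → Maple: 6+19+28+20+17 = 90
The minimum is 64.
One optimal route: Maple → Juniper → Fenby → Dale → Vale → Maple (or its reverse).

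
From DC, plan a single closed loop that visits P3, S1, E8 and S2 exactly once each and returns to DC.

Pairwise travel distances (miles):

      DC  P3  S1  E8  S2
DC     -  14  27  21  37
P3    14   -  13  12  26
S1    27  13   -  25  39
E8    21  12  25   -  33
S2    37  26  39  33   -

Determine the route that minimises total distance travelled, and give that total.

Minimum total distance: 120 miles.

DC → P3 → S1 → E8 → S2 → DC: 14+13+25+33+37 = 122
DC → P3 → S1 → S2 → E8 → DC: 14+13+39+33+21 = 120
DC → P3 → E8 → S1 → S2 → DC: 14+12+25+39+37 = 127
DC → P3 → E8 → S2 → S1 → DC: 14+12+33+39+27 = 125
DC → P3 → S2 → S1 → E8 → DC: 14+26+39+25+21 = 125
DC → P3 → S2 → E8 → S1 → DC: 14+26+33+25+27 = 125
DC → S1 → P3 → E8 → S2 → DC: 27+13+12+33+37 = 122
DC → S1 → P3 → S2 → E8 → DC: 27+13+26+33+21 = 120
DC → S1 → E8 → P3 → S2 → DC: 27+25+12+26+37 = 127
DC → S1 → S2 → P3 → E8 → DC: 27+39+26+12+21 = 125
DC → E8 → P3 → S1 → S2 → DC: 21+12+13+39+37 = 122
DC → E8 → S1 → P3 → S2 → DC: 21+25+13+26+37 = 122
The minimum is 120.
One optimal route: DC → P3 → S1 → S2 → E8 → DC (or its reverse).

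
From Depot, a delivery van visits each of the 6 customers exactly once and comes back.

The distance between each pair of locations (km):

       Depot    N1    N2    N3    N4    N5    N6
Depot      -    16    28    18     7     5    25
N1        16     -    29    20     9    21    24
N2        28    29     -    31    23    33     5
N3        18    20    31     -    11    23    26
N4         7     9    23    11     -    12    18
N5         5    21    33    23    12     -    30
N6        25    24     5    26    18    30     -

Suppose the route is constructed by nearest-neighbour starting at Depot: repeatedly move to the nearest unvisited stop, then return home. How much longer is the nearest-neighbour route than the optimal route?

From Depot: N5=5, N4=7, N1=16, N3=18, N6=25, N2=28 → choose N5 (5).
From N5: N4=12, N1=21, N3=23, N6=30, N2=33 → choose N4 (12).
From N4: N1=9, N3=11, N6=18, N2=23 → choose N1 (9).
From N1: N3=20, N6=24, N2=29 → choose N3 (20).
From N3: N6=26, N2=31 → choose N6 (26).
From N6: N2=5 → choose N2 (5).
NN route Depot → N5 → N4 → N1 → N3 → N6 → N2 → Depot costs 105.
Optimal: Depot → N1 → N2 → N6 → N3 → N4 → N5 → Depot costs 104 (by enumerating all 360 distinct tours).
Excess = 105 − 104 = 1.

The nearest-neighbour route is 1 km longer than optimal.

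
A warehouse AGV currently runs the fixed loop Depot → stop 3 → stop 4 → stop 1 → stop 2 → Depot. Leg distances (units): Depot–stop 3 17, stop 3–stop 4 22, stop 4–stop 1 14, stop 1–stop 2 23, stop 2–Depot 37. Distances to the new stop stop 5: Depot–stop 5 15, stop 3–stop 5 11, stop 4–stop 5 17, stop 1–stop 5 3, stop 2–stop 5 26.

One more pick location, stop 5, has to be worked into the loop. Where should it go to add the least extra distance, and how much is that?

Insertion cost between consecutive stops i–j is d(i,stop 5) + d(stop 5,j) − d(i,j):
  between Depot and stop 3: 15 + 11 − 17 = 9
  between stop 3 and stop 4: 11 + 17 − 22 = 6
  between stop 4 and stop 1: 17 + 3 − 14 = 6
  between stop 1 and stop 2: 3 + 26 − 23 = 6
  between stop 2 and Depot: 26 + 15 − 37 = 4
Cheapest insertion is between stop 2 and Depot, adding 4.
New total = 113 + 4 = 117.

Adding 4 by placing stop 5 on the stop 2–Depot leg.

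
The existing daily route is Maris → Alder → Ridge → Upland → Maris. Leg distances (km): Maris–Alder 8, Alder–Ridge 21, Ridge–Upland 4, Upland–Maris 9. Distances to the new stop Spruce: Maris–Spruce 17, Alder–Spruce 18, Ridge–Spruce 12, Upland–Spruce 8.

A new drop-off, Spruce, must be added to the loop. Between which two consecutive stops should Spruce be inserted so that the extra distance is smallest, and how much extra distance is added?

Insertion cost between consecutive stops i–j is d(i,Spruce) + d(Spruce,j) − d(i,j):
  between Maris and Alder: 17 + 18 − 8 = 27
  between Alder and Ridge: 18 + 12 − 21 = 9
  between Ridge and Upland: 12 + 8 − 4 = 16
  between Upland and Maris: 8 + 17 − 9 = 16
Cheapest insertion is between Alder and Ridge, adding 9.
New total = 42 + 9 = 51.

+9 km — insert Spruce between Alder and Ridge.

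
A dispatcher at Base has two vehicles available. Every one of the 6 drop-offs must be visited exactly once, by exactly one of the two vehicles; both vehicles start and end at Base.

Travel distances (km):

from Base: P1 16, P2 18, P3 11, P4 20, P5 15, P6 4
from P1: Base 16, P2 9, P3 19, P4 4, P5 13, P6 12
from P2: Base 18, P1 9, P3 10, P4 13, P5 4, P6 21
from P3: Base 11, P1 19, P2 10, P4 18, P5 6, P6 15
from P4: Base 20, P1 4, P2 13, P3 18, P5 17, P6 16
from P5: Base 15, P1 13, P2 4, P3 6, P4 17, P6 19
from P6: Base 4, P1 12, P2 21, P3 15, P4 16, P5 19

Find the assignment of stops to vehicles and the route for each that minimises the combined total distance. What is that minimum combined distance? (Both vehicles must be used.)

Check every non-empty split of the stops between the two vehicles; for each half take its own optimal tour:
  {P1} + {P2, P3, P4, P5, P6}: 32 + 54 = 86
  {P2} + {P1, P3, P4, P5, P6}: 36 + 54 = 90
  {P1, P2} + {P3, P4, P5, P6}: 43 + 54 = 97
  {P3} + {P1, P2, P4, P5, P6}: 22 + 52 = 74
  {P1, P3} + {P2, P4, P5, P6}: 46 + 52 = 98
  {P2, P3} + {P1, P4, P5, P6}: 39 + 52 = 91
  … (31 splits in total)
  {P1, P2, P3, P4, P5} + {P6}: 54 + 8 = 62  ← best
Best: vehicle 1 Base → P1 → P4 → P2 → P5 → P3 → Base = 54; vehicle 2 Base → P6 → Base = 8; combined 62.

Minimum combined distance: 62 km.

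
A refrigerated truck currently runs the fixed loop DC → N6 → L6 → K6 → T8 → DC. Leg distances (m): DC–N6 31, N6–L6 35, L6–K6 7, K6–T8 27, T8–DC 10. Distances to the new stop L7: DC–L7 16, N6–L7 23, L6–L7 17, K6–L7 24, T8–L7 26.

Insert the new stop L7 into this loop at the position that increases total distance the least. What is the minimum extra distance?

Insertion cost between consecutive stops i–j is d(i,L7) + d(L7,j) − d(i,j):
  between DC and N6: 16 + 23 − 31 = 8
  between N6 and L6: 23 + 17 − 35 = 5
  between L6 and K6: 17 + 24 − 7 = 34
  between K6 and T8: 24 + 26 − 27 = 23
  between T8 and DC: 26 + 16 − 10 = 32
Cheapest insertion is between N6 and L6, adding 5.
New total = 110 + 5 = 115.

Minimum extra distance: 5 m, inserting L7 between N6 and L6.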